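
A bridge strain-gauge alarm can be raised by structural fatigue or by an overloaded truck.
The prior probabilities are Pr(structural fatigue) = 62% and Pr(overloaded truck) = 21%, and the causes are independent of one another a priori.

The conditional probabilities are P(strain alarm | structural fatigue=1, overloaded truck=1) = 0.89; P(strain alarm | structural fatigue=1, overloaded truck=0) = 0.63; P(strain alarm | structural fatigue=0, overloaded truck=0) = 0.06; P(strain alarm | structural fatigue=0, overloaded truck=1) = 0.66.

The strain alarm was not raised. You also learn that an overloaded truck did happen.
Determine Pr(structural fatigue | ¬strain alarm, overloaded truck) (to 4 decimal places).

For the numerator, keep only structural fatigue=true terms: 0.11×0.62 = 0.068200
Normalizer over all consistent configurations: 0.34×0.38 + 0.11×0.62 = 0.197400
Posterior = 0.068200 / 0.197400 ≈ 0.3455

Pr(structural fatigue | ¬strain alarm, overloaded truck) ≈ 0.3455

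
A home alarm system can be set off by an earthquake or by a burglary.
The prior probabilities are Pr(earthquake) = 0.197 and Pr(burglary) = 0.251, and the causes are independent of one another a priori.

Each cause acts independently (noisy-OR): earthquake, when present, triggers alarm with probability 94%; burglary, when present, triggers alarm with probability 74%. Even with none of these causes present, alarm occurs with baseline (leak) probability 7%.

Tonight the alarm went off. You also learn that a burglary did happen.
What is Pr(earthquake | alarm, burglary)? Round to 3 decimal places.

Under noisy-OR, P(alarm | causes) = 1 − (1−0.07)·∏(1−qᵢ) over the active causes.
Sum P(alarm|·) weighted by the priors over both values of earthquake:
  P(alarm | burglary) = 0.7582·0.803 + 0.985492·0.197
        = 0.608835 + 0.194142 = 0.802977
The terms with earthquake present sum to 0.194142, so
  P(earthquake | alarm, burglary) = 0.194142 / 0.802977 ≈ 0.242

Pr(earthquake | alarm, burglary) ≈ 0.242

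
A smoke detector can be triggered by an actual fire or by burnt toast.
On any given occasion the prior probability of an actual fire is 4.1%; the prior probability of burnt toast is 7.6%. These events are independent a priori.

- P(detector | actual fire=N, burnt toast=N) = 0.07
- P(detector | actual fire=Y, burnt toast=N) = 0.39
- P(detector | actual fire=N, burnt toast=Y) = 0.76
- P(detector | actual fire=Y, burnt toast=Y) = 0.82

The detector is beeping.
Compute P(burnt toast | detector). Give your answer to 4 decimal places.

P(burnt toast | detector) ≈ 0.4300

P(detector) = 0.07·0.959·0.924 + 0.76·0.959·0.076 + 0.39·0.041·0.924 + 0.82·0.041·0.076 = 0.062028 + 0.055392 + 0.014775 + 0.002555 = 0.134750
Of this, 0.057947 comes from 0.055392 + 0.002555 (the burnt toast=true cases).
So P(burnt toast | detector) = 0.057947/0.134750 ≈ 0.4300.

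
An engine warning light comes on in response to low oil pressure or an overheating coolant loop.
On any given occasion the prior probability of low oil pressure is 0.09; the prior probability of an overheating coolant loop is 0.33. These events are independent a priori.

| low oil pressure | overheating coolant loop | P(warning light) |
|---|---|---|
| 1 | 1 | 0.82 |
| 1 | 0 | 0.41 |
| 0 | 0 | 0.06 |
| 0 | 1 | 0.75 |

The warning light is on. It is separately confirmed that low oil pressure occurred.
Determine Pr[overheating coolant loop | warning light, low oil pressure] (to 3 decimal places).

Sum P(warning light|·) weighted by the priors over both values of overheating coolant loop:
  P(warning light | low oil pressure) = 0.41×0.67 + 0.82×0.33
        = 0.274700 + 0.270600 = 0.545300
Keeping only the overheating coolant loop-present terms gives 0.270600, so
  P(overheating coolant loop | warning light, low oil pressure) = 0.270600 / 0.545300 ≈ 0.496

Pr[overheating coolant loop | warning light, low oil pressure] ≈ 0.496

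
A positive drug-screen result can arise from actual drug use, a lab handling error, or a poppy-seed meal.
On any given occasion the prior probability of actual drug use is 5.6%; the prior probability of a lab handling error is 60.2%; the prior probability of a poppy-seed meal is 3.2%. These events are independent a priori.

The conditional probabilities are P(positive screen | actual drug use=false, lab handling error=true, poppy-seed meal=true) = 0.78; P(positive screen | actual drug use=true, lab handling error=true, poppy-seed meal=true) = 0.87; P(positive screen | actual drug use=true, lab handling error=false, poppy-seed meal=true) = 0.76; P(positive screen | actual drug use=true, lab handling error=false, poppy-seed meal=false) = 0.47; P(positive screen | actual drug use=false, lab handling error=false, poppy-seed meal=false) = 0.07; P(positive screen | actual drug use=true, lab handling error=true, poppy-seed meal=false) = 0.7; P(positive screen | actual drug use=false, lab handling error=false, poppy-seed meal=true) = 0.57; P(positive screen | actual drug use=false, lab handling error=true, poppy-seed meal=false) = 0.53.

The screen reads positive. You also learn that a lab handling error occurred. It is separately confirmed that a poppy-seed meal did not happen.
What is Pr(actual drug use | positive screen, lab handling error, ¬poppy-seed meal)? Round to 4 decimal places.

Pr(actual drug use | positive screen, lab handling error, ¬poppy-seed meal) ≈ 0.0727

P(positive screen | lab handling error, ¬poppy-seed meal) = 0.53·0.944 + 0.7·0.056 = 0.500320 + 0.039200 = 0.539520
The actual drug use-present share is 0.7·0.056 = 0.039200.
So P(actual drug use | positive screen, lab handling error, ¬poppy-seed meal) = 0.039200/0.539520 ≈ 0.0727.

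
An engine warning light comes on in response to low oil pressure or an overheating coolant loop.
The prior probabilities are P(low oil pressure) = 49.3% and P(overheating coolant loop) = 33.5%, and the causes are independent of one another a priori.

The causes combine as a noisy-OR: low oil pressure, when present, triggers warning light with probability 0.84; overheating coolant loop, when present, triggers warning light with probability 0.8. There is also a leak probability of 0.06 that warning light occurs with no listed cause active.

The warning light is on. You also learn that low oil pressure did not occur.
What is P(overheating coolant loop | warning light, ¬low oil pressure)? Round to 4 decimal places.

P(overheating coolant loop | warning light, ¬low oil pressure) ≈ 0.8721

Under noisy-OR, P(warning light | causes) = 1 − (1−0.06)·∏(1−qᵢ) over the active causes.
For the numerator, keep only overheating coolant loop=true terms: 0.812·0.335 = 0.272020
Normalizer over all consistent configurations: 0.06·0.665 + 0.812·0.335 = 0.311920
P(overheating coolant loop | warning light, ¬low oil pressure) = 0.272020/0.311920 ≈ 0.8721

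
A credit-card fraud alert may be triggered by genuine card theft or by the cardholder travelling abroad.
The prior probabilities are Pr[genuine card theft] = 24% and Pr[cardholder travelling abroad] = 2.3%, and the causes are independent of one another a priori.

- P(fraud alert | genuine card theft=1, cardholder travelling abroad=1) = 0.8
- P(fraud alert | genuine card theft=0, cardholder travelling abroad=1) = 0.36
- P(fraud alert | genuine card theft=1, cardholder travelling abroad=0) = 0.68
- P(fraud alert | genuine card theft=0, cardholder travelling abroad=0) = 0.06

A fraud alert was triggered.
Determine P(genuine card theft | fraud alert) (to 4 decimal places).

P(genuine card theft | fraud alert) ≈ 0.7632

P(fraud alert) = 0.06·0.76·0.977 + 0.36·0.76·0.023 + 0.68·0.24·0.977 + 0.8·0.24·0.023 = 0.044551 + 0.006293 + 0.159446 + 0.004416 = 0.214706
Of this, 0.163862 comes from 0.159446 + 0.004416 (the genuine card theft=true cases).
P(genuine card theft | fraud alert) = 0.163862 / 0.214706 ≈ 0.7632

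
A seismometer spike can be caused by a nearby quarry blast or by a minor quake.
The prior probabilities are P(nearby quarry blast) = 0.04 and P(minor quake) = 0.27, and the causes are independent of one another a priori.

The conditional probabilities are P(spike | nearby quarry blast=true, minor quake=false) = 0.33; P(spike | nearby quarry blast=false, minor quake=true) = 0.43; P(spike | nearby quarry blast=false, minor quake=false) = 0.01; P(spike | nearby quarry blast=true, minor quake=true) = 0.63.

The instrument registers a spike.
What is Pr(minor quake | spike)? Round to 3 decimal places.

Pr(minor quake | spike) ≈ 0.877

Sum P(spike|·) weighted by the priors over the 4 (nearby quarry blast, minor quake) configurations:
  P(spike) = 0.01·0.96·0.73 + 0.43·0.96·0.27 + 0.33·0.04·0.73 + 0.63·0.04·0.27
        = 0.007008 + 0.111456 + 0.009636 + 0.006804 = 0.134904
The terms with minor quake present sum to 0.118260, so
  P(minor quake | spike) = 0.118260 / 0.134904 ≈ 0.877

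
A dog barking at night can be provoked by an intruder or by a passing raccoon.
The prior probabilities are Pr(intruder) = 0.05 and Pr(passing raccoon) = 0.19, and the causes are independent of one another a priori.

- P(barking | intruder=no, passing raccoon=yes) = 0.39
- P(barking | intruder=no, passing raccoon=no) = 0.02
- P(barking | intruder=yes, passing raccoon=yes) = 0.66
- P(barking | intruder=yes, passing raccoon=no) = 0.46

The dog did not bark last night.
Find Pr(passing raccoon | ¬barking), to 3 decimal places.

Weight on passing raccoon=true, given the evidence: 0.110105 + 0.003230 = 0.113335
Normalizer over all consistent configurations: 0.98*0.95*0.81 + 0.61*0.95*0.19 + 0.54*0.05*0.81 + 0.34*0.05*0.19 = 0.889315
Posterior = 0.113335 / 0.889315 ≈ 0.127

Pr(passing raccoon | ¬barking) ≈ 0.127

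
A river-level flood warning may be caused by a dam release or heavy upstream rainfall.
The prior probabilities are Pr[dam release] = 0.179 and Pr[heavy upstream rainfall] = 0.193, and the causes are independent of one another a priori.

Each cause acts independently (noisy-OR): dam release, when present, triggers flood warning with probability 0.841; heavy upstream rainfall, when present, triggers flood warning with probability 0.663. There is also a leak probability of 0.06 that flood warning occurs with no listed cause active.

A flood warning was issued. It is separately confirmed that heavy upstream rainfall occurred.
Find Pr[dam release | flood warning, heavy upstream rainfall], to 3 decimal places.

Pr[dam release | flood warning, heavy upstream rainfall] ≈ 0.233

Under noisy-OR, P(flood warning | causes) = 1 − (1−0.06)·∏(1−qᵢ) over the active causes.
Sum P(flood warning|·) weighted by the priors over both values of dam release:
  P(flood warning | heavy upstream rainfall) = 0.68322·0.821 + 0.949632·0.179
        = 0.560924 + 0.169984 = 0.730908
Configurations with dam release contribute 0.169984, so
  P(dam release | flood warning, heavy upstream rainfall) = 0.169984 / 0.730908 ≈ 0.233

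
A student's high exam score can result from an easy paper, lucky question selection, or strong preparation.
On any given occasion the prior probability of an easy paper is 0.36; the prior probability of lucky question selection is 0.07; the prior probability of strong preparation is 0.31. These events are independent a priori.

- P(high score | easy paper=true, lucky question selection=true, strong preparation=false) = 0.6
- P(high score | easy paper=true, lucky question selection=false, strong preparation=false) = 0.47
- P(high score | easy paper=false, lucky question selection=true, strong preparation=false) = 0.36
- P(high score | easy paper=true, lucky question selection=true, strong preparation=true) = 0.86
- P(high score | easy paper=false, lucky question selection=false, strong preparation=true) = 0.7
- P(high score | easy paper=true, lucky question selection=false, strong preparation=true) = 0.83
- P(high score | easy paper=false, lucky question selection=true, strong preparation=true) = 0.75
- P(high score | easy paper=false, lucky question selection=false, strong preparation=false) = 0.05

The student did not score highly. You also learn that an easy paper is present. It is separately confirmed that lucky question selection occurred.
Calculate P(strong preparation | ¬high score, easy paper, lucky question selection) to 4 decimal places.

P(strong preparation | ¬high score, easy paper, lucky question selection) ≈ 0.1359

P(¬high score | easy paper, lucky question selection) = 0.4×0.69 + 0.14×0.31 = 0.276000 + 0.043400 = 0.319400
Of this, 0.043400 comes from 0.14×0.31 (the strong preparation=true cases).
So P(strong preparation | ¬high score, easy paper, lucky question selection) = 0.043400/0.319400 ≈ 0.1359.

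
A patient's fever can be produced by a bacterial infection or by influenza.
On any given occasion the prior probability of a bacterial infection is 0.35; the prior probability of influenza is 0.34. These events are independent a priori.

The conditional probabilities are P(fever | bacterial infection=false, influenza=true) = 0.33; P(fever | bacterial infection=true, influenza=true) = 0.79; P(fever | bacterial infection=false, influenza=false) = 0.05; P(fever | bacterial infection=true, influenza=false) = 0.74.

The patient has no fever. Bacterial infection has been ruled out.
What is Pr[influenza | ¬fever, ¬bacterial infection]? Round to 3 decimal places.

Numerator (weight on configurations with influenza): 0.67*0.34 = 0.227800
Normalizer over all consistent configurations: 0.95*0.66 + 0.67*0.34 = 0.854800
P(influenza | ¬fever, ¬bacterial infection) = 0.227800/0.854800 ≈ 0.266

Pr[influenza | ¬fever, ¬bacterial infection] ≈ 0.266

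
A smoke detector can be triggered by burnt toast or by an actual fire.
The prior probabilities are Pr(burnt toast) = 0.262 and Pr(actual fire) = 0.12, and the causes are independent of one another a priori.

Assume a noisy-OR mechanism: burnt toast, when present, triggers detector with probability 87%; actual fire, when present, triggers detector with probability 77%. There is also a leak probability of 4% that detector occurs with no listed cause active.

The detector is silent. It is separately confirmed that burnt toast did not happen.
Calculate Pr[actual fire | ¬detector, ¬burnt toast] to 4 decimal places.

Under noisy-OR, P(detector | causes) = 1 − (1−0.04)·∏(1−qᵢ) over the active causes.
By total probability over both values of actual fire:
  P(¬detector | ¬burnt toast) = 0.96*0.88 + 0.2208*0.12
        = 0.844800 + 0.026496 = 0.871296
Keeping only the actual fire-present terms gives 0.026496, so
  P(actual fire | ¬detector, ¬burnt toast) = 0.026496 / 0.871296 ≈ 0.0304

Pr[actual fire | ¬detector, ¬burnt toast] ≈ 0.0304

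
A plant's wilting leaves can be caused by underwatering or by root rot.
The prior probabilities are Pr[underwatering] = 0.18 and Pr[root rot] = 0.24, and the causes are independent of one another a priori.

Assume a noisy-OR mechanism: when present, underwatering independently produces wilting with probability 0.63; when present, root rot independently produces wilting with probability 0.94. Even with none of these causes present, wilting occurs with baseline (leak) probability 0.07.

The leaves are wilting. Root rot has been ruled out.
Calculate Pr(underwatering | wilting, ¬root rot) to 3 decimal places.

Pr(underwatering | wilting, ¬root rot) ≈ 0.673

Under noisy-OR, P(wilting | causes) = 1 − (1−0.07)·∏(1−qᵢ) over the active causes.
P(wilting | ¬root rot) = 0.07*0.82 + 0.6559*0.18 = 0.057400 + 0.118062 = 0.175462
The underwatering-present share is 0.6559*0.18 = 0.118062.
So P(underwatering | wilting, ¬root rot) = 0.118062/0.175462 ≈ 0.673.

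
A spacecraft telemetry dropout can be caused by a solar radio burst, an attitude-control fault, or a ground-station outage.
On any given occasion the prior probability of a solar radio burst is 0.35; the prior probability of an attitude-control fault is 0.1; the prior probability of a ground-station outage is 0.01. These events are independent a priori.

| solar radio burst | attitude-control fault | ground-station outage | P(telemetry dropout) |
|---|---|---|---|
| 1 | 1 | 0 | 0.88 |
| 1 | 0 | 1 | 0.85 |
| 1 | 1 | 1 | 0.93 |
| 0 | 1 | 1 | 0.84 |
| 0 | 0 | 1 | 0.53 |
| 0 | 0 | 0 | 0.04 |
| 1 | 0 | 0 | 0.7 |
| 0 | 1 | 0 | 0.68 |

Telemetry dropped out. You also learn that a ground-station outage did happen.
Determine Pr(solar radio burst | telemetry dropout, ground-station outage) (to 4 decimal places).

Pr(solar radio burst | telemetry dropout, ground-station outage) ≈ 0.4516

For the numerator, keep only solar radio burst=true terms: 0.267750 + 0.032550 = 0.300300
Normalizer over all consistent configurations: 0.53*0.65*0.9 + 0.84*0.65*0.1 + 0.85*0.35*0.9 + 0.93*0.35*0.1 = 0.664950
P(solar radio burst | telemetry dropout, ground-station outage) = 0.300300/0.664950 ≈ 0.4516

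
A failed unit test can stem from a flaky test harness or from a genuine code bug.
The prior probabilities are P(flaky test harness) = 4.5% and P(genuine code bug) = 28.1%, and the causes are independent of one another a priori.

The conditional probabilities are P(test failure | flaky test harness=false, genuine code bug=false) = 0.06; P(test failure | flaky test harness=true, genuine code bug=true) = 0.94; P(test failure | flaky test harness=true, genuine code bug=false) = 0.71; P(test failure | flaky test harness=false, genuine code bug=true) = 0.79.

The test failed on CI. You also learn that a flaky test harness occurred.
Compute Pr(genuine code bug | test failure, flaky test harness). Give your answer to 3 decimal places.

Pr(genuine code bug | test failure, flaky test harness) ≈ 0.341

By total probability over both values of genuine code bug:
  P(test failure | flaky test harness) = 0.71×0.719 + 0.94×0.281
        = 0.510490 + 0.264140 = 0.774630
The terms with genuine code bug present sum to 0.264140, so
  P(genuine code bug | test failure, flaky test harness) = 0.264140 / 0.774630 ≈ 0.341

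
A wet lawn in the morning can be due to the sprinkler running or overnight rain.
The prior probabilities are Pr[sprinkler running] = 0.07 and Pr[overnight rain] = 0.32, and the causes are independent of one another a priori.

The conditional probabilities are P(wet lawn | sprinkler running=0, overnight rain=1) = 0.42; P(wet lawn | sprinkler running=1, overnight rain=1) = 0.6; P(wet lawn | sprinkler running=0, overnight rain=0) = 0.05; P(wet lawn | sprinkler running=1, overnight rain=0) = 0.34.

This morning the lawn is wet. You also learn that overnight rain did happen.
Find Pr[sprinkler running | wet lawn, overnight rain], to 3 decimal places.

Pr[sprinkler running | wet lawn, overnight rain] ≈ 0.097

Sum P(wet lawn|·) weighted by the priors over both values of sprinkler running:
  P(wet lawn | overnight rain) = 0.42*0.93 + 0.6*0.07
        = 0.390600 + 0.042000 = 0.432600
The terms with sprinkler running present sum to 0.042000, so
  P(sprinkler running | wet lawn, overnight rain) = 0.042000 / 0.432600 ≈ 0.097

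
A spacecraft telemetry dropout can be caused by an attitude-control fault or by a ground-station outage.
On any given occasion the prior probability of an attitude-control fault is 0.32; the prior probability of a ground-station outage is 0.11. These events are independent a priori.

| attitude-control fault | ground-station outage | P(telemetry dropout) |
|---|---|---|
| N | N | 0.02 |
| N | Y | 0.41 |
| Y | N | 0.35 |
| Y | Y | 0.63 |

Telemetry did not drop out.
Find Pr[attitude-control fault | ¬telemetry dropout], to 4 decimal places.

Numerator (weight on configurations with attitude-control fault): 0.185120 + 0.013024 = 0.198144
Denominator P(¬telemetry dropout): 0.98*0.68*0.89 + 0.59*0.68*0.11 + 0.65*0.32*0.89 + 0.37*0.32*0.11 = 0.835372
Posterior = 0.198144 / 0.835372 ≈ 0.2372

Pr[attitude-control fault | ¬telemetry dropout] ≈ 0.2372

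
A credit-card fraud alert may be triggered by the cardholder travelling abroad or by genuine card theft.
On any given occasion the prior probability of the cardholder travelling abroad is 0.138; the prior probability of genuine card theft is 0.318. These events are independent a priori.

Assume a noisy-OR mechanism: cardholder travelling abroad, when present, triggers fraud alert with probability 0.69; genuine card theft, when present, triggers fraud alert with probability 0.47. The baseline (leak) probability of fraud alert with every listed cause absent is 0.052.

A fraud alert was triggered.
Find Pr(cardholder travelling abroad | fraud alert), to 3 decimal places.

Pr(cardholder travelling abroad | fraud alert) ≈ 0.383

Under noisy-OR, P(fraud alert | causes) = 1 − (1−0.052)·∏(1−qᵢ) over the active causes.
P(fraud alert) = 0.052×0.862×0.682 + 0.49756×0.862×0.318 + 0.70612×0.138×0.682 + 0.844244×0.138×0.318 = 0.030570 + 0.136389 + 0.066457 + 0.037049 = 0.270465
Restricting to configurations with cardholder travelling abroad present: 0.066457 + 0.037049 = 0.103506.
P(cardholder travelling abroad | fraud alert) = 0.103506 / 0.270465 ≈ 0.383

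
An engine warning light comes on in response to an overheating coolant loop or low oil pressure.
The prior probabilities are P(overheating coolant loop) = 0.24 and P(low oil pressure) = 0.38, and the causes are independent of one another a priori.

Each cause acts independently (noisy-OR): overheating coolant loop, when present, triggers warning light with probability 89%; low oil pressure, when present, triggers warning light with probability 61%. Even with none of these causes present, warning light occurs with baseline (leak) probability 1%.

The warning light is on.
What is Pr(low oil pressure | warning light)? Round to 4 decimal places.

Pr(low oil pressure | warning light) ≈ 0.6584

Under noisy-OR, P(warning light | causes) = 1 − (1−0.01)·∏(1−qᵢ) over the active causes.
Enumerate the 4 (overheating coolant loop, low oil pressure) configurations and weight by the priors:
  P(warning light) = 0.01*0.76*0.62 + 0.6139*0.76*0.38 + 0.8911*0.24*0.62 + 0.957529*0.24*0.38
        = 0.004712 + 0.177294 + 0.132596 + 0.087327 = 0.401929
The terms with low oil pressure present sum to 0.264621, so
  P(low oil pressure | warning light) = 0.264621 / 0.401929 ≈ 0.6584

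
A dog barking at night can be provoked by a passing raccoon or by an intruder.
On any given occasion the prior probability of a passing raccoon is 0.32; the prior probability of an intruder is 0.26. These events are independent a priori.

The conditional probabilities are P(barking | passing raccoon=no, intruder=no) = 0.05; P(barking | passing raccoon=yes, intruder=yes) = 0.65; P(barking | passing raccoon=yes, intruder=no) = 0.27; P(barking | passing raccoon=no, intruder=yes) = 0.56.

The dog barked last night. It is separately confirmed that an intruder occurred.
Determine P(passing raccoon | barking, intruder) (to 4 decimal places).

P(passing raccoon | barking, intruder) ≈ 0.3533

P(barking | intruder) = 0.56·0.68 + 0.65·0.32 = 0.380800 + 0.208000 = 0.588800
The passing raccoon-present share is 0.65·0.32 = 0.208000.
P(passing raccoon | barking, intruder) = 0.208000 / 0.588800 ≈ 0.3533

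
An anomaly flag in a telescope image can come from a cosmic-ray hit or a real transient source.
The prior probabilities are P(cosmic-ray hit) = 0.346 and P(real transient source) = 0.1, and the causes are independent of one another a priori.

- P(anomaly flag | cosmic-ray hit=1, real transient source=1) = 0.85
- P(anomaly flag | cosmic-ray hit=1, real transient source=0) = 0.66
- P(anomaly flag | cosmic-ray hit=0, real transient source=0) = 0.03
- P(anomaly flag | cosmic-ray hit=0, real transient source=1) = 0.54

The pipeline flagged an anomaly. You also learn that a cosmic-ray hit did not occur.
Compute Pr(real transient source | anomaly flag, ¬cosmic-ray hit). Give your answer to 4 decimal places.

Pr(real transient source | anomaly flag, ¬cosmic-ray hit) ≈ 0.6667

P(anomaly flag | ¬cosmic-ray hit) = 0.03*0.9 + 0.54*0.1 = 0.027000 + 0.054000 = 0.081000
The real transient source-present share is 0.54*0.1 = 0.054000.
Hence the posterior is 0.054000/0.081000 ≈ 0.6667.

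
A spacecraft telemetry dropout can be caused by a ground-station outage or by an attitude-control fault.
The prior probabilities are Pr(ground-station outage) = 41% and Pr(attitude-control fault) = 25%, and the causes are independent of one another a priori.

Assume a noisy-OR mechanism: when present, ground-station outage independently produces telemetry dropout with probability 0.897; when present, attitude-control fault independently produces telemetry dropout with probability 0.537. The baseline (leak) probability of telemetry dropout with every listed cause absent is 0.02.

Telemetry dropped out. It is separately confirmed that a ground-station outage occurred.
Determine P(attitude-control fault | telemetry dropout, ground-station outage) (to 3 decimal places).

P(attitude-control fault | telemetry dropout, ground-station outage) ≈ 0.261

Under noisy-OR, P(telemetry dropout | causes) = 1 − (1−0.02)·∏(1−qᵢ) over the active causes.
Enumerate both values of attitude-control fault and weight by the priors:
  P(telemetry dropout | ground-station outage) = 0.89906*0.75 + 0.953265*0.25
        = 0.674295 + 0.238316 = 0.912611
Keeping only the attitude-control fault-present terms gives 0.238316, so
  P(attitude-control fault | telemetry dropout, ground-station outage) = 0.238316 / 0.912611 ≈ 0.261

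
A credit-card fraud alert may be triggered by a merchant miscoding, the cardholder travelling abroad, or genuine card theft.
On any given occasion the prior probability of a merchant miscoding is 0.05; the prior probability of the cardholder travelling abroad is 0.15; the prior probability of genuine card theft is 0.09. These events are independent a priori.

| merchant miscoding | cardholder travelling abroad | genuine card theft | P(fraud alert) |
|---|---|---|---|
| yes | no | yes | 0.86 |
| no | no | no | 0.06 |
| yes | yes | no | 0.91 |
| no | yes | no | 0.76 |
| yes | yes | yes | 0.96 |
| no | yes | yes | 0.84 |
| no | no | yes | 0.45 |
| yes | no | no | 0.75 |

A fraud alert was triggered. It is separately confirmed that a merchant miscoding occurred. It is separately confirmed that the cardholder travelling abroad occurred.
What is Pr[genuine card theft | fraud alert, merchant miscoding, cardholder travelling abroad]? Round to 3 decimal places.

Pr[genuine card theft | fraud alert, merchant miscoding, cardholder travelling abroad] ≈ 0.094

Weight on genuine card theft=true, given the evidence: 0.96*0.09 = 0.086400
Denominator P(fraud alert | merchant miscoding, cardholder travelling abroad): 0.91*0.91 + 0.96*0.09 = 0.914500
P(genuine card theft | fraud alert, merchant miscoding, cardholder travelling abroad) = 0.086400/0.914500 ≈ 0.094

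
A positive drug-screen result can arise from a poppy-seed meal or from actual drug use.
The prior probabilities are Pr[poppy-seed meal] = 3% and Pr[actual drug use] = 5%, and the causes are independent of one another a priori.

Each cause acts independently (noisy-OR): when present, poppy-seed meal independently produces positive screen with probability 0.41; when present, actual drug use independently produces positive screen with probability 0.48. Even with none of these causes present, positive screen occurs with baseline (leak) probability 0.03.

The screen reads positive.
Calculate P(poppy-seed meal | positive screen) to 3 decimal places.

Under noisy-OR, P(positive screen | causes) = 1 − (1−0.03)·∏(1−qᵢ) over the active causes.
Enumerate the 4 (poppy-seed meal, actual drug use) configurations and weight by the priors:
  P(positive screen) = 0.03×0.97×0.95 + 0.4956×0.97×0.05 + 0.4277×0.03×0.95 + 0.702404×0.03×0.05
        = 0.027645 + 0.024037 + 0.012189 + 0.001054 = 0.064925
Configurations with poppy-seed meal contribute 0.013243, so
  P(poppy-seed meal | positive screen) = 0.013243 / 0.064925 ≈ 0.204

P(poppy-seed meal | positive screen) ≈ 0.204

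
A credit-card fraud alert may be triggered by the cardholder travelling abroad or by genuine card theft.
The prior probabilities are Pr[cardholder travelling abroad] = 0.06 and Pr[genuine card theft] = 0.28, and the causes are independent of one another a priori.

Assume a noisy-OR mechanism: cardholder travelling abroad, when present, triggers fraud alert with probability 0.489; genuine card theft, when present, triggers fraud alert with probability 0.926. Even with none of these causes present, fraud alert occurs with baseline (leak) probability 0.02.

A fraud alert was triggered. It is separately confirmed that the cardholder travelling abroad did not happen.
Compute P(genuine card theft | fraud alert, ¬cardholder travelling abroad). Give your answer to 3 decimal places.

P(genuine card theft | fraud alert, ¬cardholder travelling abroad) ≈ 0.947

Under noisy-OR, P(fraud alert | causes) = 1 − (1−0.02)·∏(1−qᵢ) over the active causes.
P(fraud alert | ¬cardholder travelling abroad) = 0.02·0.72 + 0.92748·0.28 = 0.014400 + 0.259694 = 0.274094
Restricting to configurations with genuine card theft present: 0.92748·0.28 = 0.259694.
P(genuine card theft | fraud alert, ¬cardholder travelling abroad) = 0.259694 / 0.274094 ≈ 0.947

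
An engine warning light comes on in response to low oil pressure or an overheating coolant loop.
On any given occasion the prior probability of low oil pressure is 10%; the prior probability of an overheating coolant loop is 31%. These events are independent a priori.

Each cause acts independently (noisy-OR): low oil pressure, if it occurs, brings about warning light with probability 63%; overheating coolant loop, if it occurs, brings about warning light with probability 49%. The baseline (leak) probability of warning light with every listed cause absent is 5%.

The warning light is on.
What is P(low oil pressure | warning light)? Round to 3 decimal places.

Under noisy-OR, P(warning light | causes) = 1 − (1−0.05)·∏(1−qᵢ) over the active causes.
Sum P(warning light|·) weighted by the priors over the 4 (low oil pressure, overheating coolant loop) configurations:
  P(warning light) = 0.05×0.9×0.69 + 0.5155×0.9×0.31 + 0.6485×0.1×0.69 + 0.820735×0.1×0.31
        = 0.031050 + 0.143824 + 0.044747 + 0.025443 = 0.245064
Keeping only the low oil pressure-present terms gives 0.070190, so
  P(low oil pressure | warning light) = 0.070190 / 0.245064 ≈ 0.286

P(low oil pressure | warning light) ≈ 0.286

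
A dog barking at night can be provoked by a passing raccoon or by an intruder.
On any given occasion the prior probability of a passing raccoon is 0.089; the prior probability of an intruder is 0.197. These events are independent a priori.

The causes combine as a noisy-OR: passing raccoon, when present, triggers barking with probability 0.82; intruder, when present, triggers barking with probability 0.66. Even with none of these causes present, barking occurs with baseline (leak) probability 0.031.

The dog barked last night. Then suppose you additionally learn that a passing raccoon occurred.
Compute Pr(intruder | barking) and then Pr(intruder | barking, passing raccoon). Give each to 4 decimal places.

Pr(intruder | barking) ≈ 0.6262; Pr(intruder | barking, passing raccoon) ≈ 0.2185

Under noisy-OR, P(barking | causes) = 1 − (1−0.031)·∏(1−qᵢ) over the active causes.
Numerator (weight on configurations with intruder): 0.120340 + 0.016493 = 0.136833
Normalizer over all consistent configurations: 0.031*0.911*0.803 + 0.67054*0.911*0.197 + 0.82558*0.089*0.803 + 0.940697*0.089*0.197 = 0.218513
P(intruder | barking) = 0.136833/0.218513 ≈ 0.6262

Now also conditioning on passing raccoon=true:
Weight on intruder=true, given the evidence: 0.940697×0.197 = 0.185317
Denominator P(barking | passing raccoon): 0.82558×0.803 + 0.940697×0.197 = 0.848258
P(intruder | barking, passing raccoon) = 0.185317/0.848258 ≈ 0.2185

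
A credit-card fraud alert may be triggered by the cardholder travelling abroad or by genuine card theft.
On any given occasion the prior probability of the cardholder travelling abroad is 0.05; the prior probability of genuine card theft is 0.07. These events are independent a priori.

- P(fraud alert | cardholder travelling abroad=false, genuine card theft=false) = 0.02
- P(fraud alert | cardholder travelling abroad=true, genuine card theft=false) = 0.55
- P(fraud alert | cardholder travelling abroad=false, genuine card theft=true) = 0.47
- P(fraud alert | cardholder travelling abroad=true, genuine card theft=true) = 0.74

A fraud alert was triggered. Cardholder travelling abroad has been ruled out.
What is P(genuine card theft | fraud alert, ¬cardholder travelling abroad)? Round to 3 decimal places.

P(genuine card theft | fraud alert, ¬cardholder travelling abroad) ≈ 0.639

Numerator (weight on configurations with genuine card theft): 0.47*0.07 = 0.032900
Normalizer over all consistent configurations: 0.02*0.93 + 0.47*0.07 = 0.051500
Posterior = 0.032900 / 0.051500 ≈ 0.639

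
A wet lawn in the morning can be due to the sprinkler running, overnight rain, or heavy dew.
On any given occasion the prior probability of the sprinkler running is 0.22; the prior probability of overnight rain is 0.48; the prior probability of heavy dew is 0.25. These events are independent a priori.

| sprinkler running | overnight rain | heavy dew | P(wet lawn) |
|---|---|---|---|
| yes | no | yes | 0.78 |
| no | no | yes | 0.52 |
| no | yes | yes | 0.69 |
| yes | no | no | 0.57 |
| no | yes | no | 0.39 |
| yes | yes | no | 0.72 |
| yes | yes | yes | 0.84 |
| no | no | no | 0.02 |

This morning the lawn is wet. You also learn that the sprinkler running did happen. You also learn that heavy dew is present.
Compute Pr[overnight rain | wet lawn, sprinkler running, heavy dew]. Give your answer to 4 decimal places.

Weight on overnight rain=true, given the evidence: 0.84×0.48 = 0.403200
Denominator P(wet lawn | sprinkler running, heavy dew): 0.78×0.52 + 0.84×0.48 = 0.808800
Posterior = 0.403200 / 0.808800 ≈ 0.4985

Pr[overnight rain | wet lawn, sprinkler running, heavy dew] ≈ 0.4985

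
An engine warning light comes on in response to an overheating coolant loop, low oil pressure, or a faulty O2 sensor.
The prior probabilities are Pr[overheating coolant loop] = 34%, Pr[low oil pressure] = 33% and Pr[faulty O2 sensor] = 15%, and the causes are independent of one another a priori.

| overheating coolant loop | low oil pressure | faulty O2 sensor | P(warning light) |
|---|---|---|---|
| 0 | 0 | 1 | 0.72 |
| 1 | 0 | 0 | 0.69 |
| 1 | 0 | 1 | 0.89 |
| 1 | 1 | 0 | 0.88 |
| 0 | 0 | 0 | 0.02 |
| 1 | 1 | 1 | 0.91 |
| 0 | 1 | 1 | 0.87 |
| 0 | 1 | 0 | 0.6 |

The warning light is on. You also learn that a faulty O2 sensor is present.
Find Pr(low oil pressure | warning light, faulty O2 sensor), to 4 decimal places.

For the numerator, keep only low oil pressure=true terms: 0.189486 + 0.102102 = 0.291588
The normalizing constant is 0.72·0.66·0.67 + 0.87·0.66·0.33 + 0.89·0.34·0.67 + 0.91·0.34·0.33 = 0.812714
P(low oil pressure | warning light, faulty O2 sensor) = 0.291588/0.812714 ≈ 0.3588

Pr(low oil pressure | warning light, faulty O2 sensor) ≈ 0.3588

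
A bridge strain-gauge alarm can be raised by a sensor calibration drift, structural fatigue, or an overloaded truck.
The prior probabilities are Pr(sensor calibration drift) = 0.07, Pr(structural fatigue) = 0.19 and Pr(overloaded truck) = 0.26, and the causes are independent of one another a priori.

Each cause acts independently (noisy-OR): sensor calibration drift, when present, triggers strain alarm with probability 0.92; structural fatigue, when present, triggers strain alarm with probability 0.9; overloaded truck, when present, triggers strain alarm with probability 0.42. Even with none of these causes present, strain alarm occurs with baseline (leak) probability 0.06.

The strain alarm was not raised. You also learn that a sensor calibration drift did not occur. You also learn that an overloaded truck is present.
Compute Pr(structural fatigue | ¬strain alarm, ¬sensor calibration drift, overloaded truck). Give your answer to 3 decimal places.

Under noisy-OR, P(strain alarm | causes) = 1 − (1−0.06)·∏(1−qᵢ) over the active causes.
Enumerate both values of structural fatigue and weight by the priors:
  P(¬strain alarm | ¬sensor calibration drift, overloaded truck) = 0.5452·0.81 + 0.05452·0.19
        = 0.441612 + 0.010359 = 0.451971
Configurations with structural fatigue contribute 0.010359, so
  P(structural fatigue | ¬strain alarm, ¬sensor calibration drift, overloaded truck) = 0.010359 / 0.451971 ≈ 0.023

Pr(structural fatigue | ¬strain alarm, ¬sensor calibration drift, overloaded truck) ≈ 0.023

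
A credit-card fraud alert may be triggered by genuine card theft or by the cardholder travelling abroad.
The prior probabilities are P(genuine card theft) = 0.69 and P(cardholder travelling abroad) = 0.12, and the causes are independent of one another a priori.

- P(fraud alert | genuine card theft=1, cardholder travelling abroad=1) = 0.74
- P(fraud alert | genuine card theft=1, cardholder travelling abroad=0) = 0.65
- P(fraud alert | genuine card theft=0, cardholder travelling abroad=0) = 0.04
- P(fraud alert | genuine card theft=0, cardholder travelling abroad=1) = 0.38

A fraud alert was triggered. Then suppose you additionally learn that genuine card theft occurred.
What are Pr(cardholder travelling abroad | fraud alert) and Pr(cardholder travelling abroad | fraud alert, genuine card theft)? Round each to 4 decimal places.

P(fraud alert) = 0.04×0.31×0.88 + 0.38×0.31×0.12 + 0.65×0.69×0.88 + 0.74×0.69×0.12 = 0.010912 + 0.014136 + 0.394680 + 0.061272 = 0.481000
Of this, 0.075408 comes from 0.014136 + 0.061272 (the cardholder travelling abroad=true cases).
Hence the posterior is 0.075408/0.481000 ≈ 0.1568.

Now condition on the additional information:
Numerator (weight on configurations with cardholder travelling abroad): 0.74*0.12 = 0.088800
Normalizer over all consistent configurations: 0.65*0.88 + 0.74*0.12 = 0.660800
Posterior = 0.088800 / 0.660800 ≈ 0.1344
— genuine card theft explains away the evidence for cardholder travelling abroad.

Pr(cardholder travelling abroad | fraud alert) ≈ 0.1568; Pr(cardholder travelling abroad | fraud alert, genuine card theft) ≈ 0.1344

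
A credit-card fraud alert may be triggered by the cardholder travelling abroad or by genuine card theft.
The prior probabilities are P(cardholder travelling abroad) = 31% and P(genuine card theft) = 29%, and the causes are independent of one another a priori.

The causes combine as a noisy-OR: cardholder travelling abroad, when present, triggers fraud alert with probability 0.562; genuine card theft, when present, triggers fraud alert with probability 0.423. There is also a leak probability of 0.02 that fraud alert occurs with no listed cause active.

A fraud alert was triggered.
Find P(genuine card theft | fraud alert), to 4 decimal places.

P(genuine card theft | fraud alert) ≈ 0.5330

Under noisy-OR, P(fraud alert | causes) = 1 − (1−0.02)·∏(1−qᵢ) over the active causes.
P(fraud alert) = 0.02·0.69·0.71 + 0.43454·0.69·0.29 + 0.57076·0.31·0.71 + 0.752329·0.31·0.29 = 0.009798 + 0.086951 + 0.125624 + 0.067634 = 0.290007
The genuine card theft-present share is 0.086951 + 0.067634 = 0.154585.
So P(genuine card theft | fraud alert) = 0.154585/0.290007 ≈ 0.5330.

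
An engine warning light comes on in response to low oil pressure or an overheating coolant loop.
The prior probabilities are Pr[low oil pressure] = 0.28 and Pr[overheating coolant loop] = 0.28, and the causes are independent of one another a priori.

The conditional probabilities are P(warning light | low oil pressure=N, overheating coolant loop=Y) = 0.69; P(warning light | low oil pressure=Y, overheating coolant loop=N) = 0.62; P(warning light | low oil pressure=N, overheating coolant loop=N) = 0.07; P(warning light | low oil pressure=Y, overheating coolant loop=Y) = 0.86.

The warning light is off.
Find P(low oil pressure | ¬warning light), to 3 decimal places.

Numerator (weight on configurations with low oil pressure): 0.076608 + 0.010976 = 0.087584
Denominator P(¬warning light): 0.93·0.72·0.72 + 0.31·0.72·0.28 + 0.38·0.28·0.72 + 0.14·0.28·0.28 = 0.632192
Posterior = 0.087584 / 0.632192 ≈ 0.139

P(low oil pressure | ¬warning light) ≈ 0.139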